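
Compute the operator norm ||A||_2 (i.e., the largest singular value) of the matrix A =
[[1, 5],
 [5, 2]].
||A||_2 = sqrt((55 + sqrt(909))/2) ≈ 6.5249 (= sqrt(largest eigenvalue of A^T A))

||A||_2 = sigma_max(A) = sqrt(lambda_max(A^T A)). Form the symmetric matrix M = A^T A =
[[26, 15],
 [15, 29]].
Its characteristic polynomial (trace, determinant of M give the coefficients) is
  p(λ) = det(λ I - M) = λ^2 - 55λ + 529.
For λ^2 - 55λ + 529 the discriminant is 909. It is nonnegative but not a perfect square, so the roots are real and irrational: λ = (55 ± sqrt(909))/2 ≈ 42.5748, 12.4252.
So the eigenvalues of A^T A are ≈ 12.4252, 42.5748 (all ≥ 0, as they must be for A^T A). The largest is λ_max = (55 + sqrt(909))/2 ≈ 42.5748, hence ||A||_2 = sqrt(λ_max) = sqrt((55 + sqrt(909))/2) ≈ 6.5249.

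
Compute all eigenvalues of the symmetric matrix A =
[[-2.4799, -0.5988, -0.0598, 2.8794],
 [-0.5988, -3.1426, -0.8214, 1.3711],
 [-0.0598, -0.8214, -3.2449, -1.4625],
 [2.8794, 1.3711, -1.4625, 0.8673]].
sigma(A) ≈ {-5, -4, -2, 3}

A is real symmetric, so its spectrum consists of real eigenvalues. Expanding the characteristic polynomial of the displayed matrix gives
  det(λ I - A) = p(λ) = λ^4 + (8)λ^3 + (5)λ^2 + (-74)λ + (-120.0012).
Solving p(λ) = 0 yields eigenvalues ≈ -5, -4, -2, 3. (A is shown rounded to 4 decimals, so these recover the underlying integer eigenvalues to within that precision.)
Verification: the trace of A = -8 equals the sum of eigenvalues -8, and det(A) ≈ -120.0012 matches the eigenvalue product -120.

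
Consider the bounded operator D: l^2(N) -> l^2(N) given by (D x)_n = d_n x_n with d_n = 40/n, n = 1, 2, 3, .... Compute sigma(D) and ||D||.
sigma(D) = {40/n : n ≥ 1} ∪ {0}; ||D|| = 40

A bounded diagonal operator on l^2 with diagonal entries d_n has spectrum equal to the closure of {d_n : n ≥ 1}: every d_n is an eigenvalue (with eigenvector e_n), so {d_n} ⊂ sigma(D); the spectrum is closed, so its closure is too; and for lambda not in the closure, (D - lambda I) has bounded inverse (the diagonal entries 1/(d_n - lambda) are bounded). For our sequence d_n = 40/n, n = 1, 2, 3, ...:
  - {d_n} = {40/n : n ≥ 1}; the only limit point is 0
  - closure = {40/n : n ≥ 1} ∪ {0}
For the norm: a diagonal operator has ||D|| = sup_n |d_n|. Here d_n = 40/n is positive and decreasing, so sup_n |d_n| = d_1 = 40. So ||D|| = 40.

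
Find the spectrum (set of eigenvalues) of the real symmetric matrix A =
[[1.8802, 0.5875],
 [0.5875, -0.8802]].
sigma(A) ≈ {-1, 2}

A is real symmetric, so its spectrum consists of real eigenvalues. Expanding the characteristic polynomial of the displayed matrix gives
  det(λ I - A) = p(λ) = λ^2 + (-1)λ + (-2).
Solving p(λ) = 0 yields eigenvalues ≈ -1, 2. (A is shown rounded to 4 decimals, so these recover the underlying integer eigenvalues to within that precision.)
Verification: the trace of A = 1 equals the sum of eigenvalues 1, and det(A) ≈ -2.0001 matches the eigenvalue product -2.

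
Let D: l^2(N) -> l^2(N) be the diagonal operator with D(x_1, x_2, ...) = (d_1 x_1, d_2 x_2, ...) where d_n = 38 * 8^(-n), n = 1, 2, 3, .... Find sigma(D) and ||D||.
sigma(D) = {38 * 8^(-n) : n ≥ 1} ∪ {0}; ||D|| = 19/4

A bounded diagonal operator on l^2 with diagonal entries d_n has spectrum equal to the closure of {d_n : n ≥ 1}: every d_n is an eigenvalue (with eigenvector e_n), so {d_n} ⊂ sigma(D); the spectrum is closed, so its closure is too; and for lambda not in the closure, (D - lambda I) has bounded inverse (the diagonal entries 1/(d_n - lambda) are bounded). For our sequence d_n = 38 * 8^(-n), n = 1, 2, 3, ...:
  - {d_n} = {38 * 8^(-n) : n ≥ 1}; the only limit point is 0
  - closure = {38 * 8^(-n) : n ≥ 1} ∪ {0}
For the norm: a diagonal operator has ||D|| = sup_n |d_n|. Here d_n = 38 * 8^(-n) is positive and decreasing, so sup_n |d_n| = d_1 = 38/8 = 19/4. So ||D|| = 19/4.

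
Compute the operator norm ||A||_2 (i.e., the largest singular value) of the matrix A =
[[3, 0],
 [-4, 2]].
||A||_2 = sqrt((29 + sqrt(697))/2) ≈ 5.2631 (= sqrt(largest eigenvalue of A^T A))

||A||_2 = sigma_max(A) = sqrt(lambda_max(A^T A)). Form the symmetric matrix M = A^T A =
[[25, -8],
 [-8, 4]].
Its characteristic polynomial (trace, determinant of M give the coefficients) is
  p(λ) = det(λ I - M) = λ^2 - 29λ + 36.
For λ^2 - 29λ + 36 the discriminant is 697. It is nonnegative but not a perfect square, so the roots are real and irrational: λ = (29 ± sqrt(697))/2 ≈ 27.7004, 1.2996.
So the eigenvalues of A^T A are ≈ 1.2996, 27.7004 (all ≥ 0, as they must be for A^T A). The largest is λ_max = (29 + sqrt(697))/2 ≈ 27.7004, hence ||A||_2 = sqrt(λ_max) = sqrt((29 + sqrt(697))/2) ≈ 5.2631.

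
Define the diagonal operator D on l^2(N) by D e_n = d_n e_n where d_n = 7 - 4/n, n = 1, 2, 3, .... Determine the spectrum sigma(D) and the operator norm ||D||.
sigma(D) = {7 - 4/n : n ≥ 1} ∪ {7}; ||D|| = 7

A bounded diagonal operator on l^2 with diagonal entries d_n has spectrum equal to the closure of {d_n : n ≥ 1}: every d_n is an eigenvalue (with eigenvector e_n), so {d_n} ⊂ sigma(D); the spectrum is closed, so its closure is too; and for lambda not in the closure, (D - lambda I) has bounded inverse (the diagonal entries 1/(d_n - lambda) are bounded). For our sequence d_n = 7 - 4/n, n = 1, 2, 3, ...:
  - {d_n} = {7 - 4/n : n ≥ 1}; the only limit point is 7
  - closure = {7 - 4/n : n ≥ 1} ∪ {7}
For the norm: a diagonal operator has ||D|| = sup_n |d_n|. Here d_n = 7 - 4/n increases monotonically from d_1 = 3 toward 7, with all terms in [3, 7); so sup_n |d_n| = 7 (the supremum is the limit, not attained). So ||D|| = 7.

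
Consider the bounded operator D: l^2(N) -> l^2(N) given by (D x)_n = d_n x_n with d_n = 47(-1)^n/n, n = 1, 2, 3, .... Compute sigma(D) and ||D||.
sigma(D) = {47(-1)^n/n : n ≥ 1} ∪ {0}; ||D|| = 47

A bounded diagonal operator on l^2 with diagonal entries d_n has spectrum equal to the closure of {d_n : n ≥ 1}: every d_n is an eigenvalue (with eigenvector e_n), so {d_n} ⊂ sigma(D); the spectrum is closed, so its closure is too; and for lambda not in the closure, (D - lambda I) has bounded inverse (the diagonal entries 1/(d_n - lambda) are bounded). For our sequence d_n = 47(-1)^n/n, n = 1, 2, 3, ...:
  - {d_n} = {47(-1)^n/n : n ≥ 1}; the only limit point is 0
  - closure = {47(-1)^n/n : n ≥ 1} ∪ {0}
For the norm: a diagonal operator has ||D|| = sup_n |d_n|. Here |d_n| = 47/n is decreasing, so sup_n |d_n| = |d_1| = 47. So ||D|| = 47.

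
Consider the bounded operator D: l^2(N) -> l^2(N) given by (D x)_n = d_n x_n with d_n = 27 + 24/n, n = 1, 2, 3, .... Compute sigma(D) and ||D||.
sigma(D) = {27 + 24/n : n ≥ 1} ∪ {27}; ||D|| = 51

A bounded diagonal operator on l^2 with diagonal entries d_n has spectrum equal to the closure of {d_n : n ≥ 1}: every d_n is an eigenvalue (with eigenvector e_n), so {d_n} ⊂ sigma(D); the spectrum is closed, so its closure is too; and for lambda not in the closure, (D - lambda I) has bounded inverse (the diagonal entries 1/(d_n - lambda) are bounded). For our sequence d_n = 27 + 24/n, n = 1, 2, 3, ...:
  - {d_n} = {27 + 24/n : n ≥ 1}; the only limit point is 27
  - closure = {27 + 24/n : n ≥ 1} ∪ {27}
For the norm: a diagonal operator has ||D|| = sup_n |d_n|. Here d_n = 27 + 24/n is positive and decreasing, so sup_n |d_n| = d_1 = 27 + 24 = 51. So ||D|| = 51.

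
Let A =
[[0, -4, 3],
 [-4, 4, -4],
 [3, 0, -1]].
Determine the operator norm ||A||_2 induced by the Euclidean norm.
||A||_2 ≈ 8.1981 (= sqrt(largest eigenvalue of A^T A))

||A||_2 = sigma_max(A) = sqrt(lambda_max(A^T A)). Form the symmetric matrix M = A^T A =
[[25, -16, 13],
 [-16, 32, -28],
 [13, -28, 26]].
Its characteristic polynomial (trace, sum of principal 2x2 minors, determinant of M give the coefficients) is
  p(λ) = det(λ I - M) = λ^3 - 83λ^2 + 1073λ - 784.
No integer candidate from the rational root theorem (±divisors of 784) is a root, so the roots are irrational. The cubic discriminant is Δ = 2437082277 > 0, so there are three distinct real roots. p(0) = -784 and p(1) = 207 have opposite signs, so a root lies in (0, 1); Newton's method refines it to λ ≈ 0.7769. p(15) = 11 and p(16) = -768 have opposite signs, so a root lies in (15, 16); Newton's method refines it to λ ≈ 15.0148. p(67) = -717 and p(68) = 2820 have opposite signs, so a root lies in (67, 68); Newton's method refines it to λ ≈ 67.2083. Check (Vieta): the three roots sum to 83, matching tr M = 83.
So the eigenvalues of A^T A are ≈ 0.7769, 15.0148, 67.2083 (all ≥ 0, as they must be for A^T A). The largest is λ_max ≈ 67.2083, hence ||A||_2 = sqrt(λ_max) ≈ 8.1981.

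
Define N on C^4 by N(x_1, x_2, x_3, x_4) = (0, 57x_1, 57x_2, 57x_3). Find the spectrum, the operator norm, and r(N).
sigma(N) = {0}; ||N|| = 57; r(N) = 0. (N is nilpotent with N^4 = 0.)

On C^4, N is a strictly lower-triangular matrix with 57 on the subdiagonal and zeros elsewhere, so its characteristic polynomial is lambda^4 and every eigenvalue is 0: sigma(N) = {0}. For the operator norm, N e_i = 57e_{i+1} for i = 1, ..., 3 and N e_4 = 0, so the singular values of N are 57 (with multiplicity 3) and 0; hence ||N|| = 57. The spectral radius r(N) = max|lambda| = 0. Note ||N|| > r(N) — characteristic of non-normal nilpotent operators. Indeed N^4 = 0.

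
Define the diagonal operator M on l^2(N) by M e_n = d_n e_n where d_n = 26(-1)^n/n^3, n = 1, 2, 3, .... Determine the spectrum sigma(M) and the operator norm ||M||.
sigma(M) = {26(-1)^n/n^3 : n ≥ 1} ∪ {0}; ||M|| = 26

A bounded diagonal operator on l^2 with diagonal entries d_n has spectrum equal to the closure of {d_n : n ≥ 1}: every d_n is an eigenvalue (with eigenvector e_n), so {d_n} ⊂ sigma(M); the spectrum is closed, so its closure is too; and for lambda not in the closure, (M - lambda I) has bounded inverse (the diagonal entries 1/(d_n - lambda) are bounded). For our sequence d_n = 26(-1)^n/n^3, n = 1, 2, 3, ...:
  - {d_n} = {26(-1)^n/n^3 : n ≥ 1}; the only limit point is 0
  - closure = {26(-1)^n/n^3 : n ≥ 1} ∪ {0}
For the norm: a diagonal operator has ||M|| = sup_n |d_n|. Here |d_n| = 26/n^3 is decreasing, so sup_n |d_n| = |d_1| = 26. So ||M|| = 26.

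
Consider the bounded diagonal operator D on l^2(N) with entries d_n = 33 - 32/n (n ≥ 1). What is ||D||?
||D|| = 33

For a diagonal operator on l^2 with entries d_n, ||D|| = sup_n |d_n|. Here d_1 = 1, d_2 = 17, ..., and d_n = 33 - 32/n increases monotonically toward 33. All terms lie in [1, 33), so |d_n| = d_n and the supremum is the limit 33, which is not attained by any individual d_n. Hence ||D|| = 33.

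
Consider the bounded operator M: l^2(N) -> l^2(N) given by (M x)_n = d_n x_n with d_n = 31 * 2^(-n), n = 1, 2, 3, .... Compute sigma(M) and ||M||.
sigma(M) = {31 * 2^(-n) : n ≥ 1} ∪ {0}; ||M|| = 31/2

A bounded diagonal operator on l^2 with diagonal entries d_n has spectrum equal to the closure of {d_n : n ≥ 1}: every d_n is an eigenvalue (with eigenvector e_n), so {d_n} ⊂ sigma(M); the spectrum is closed, so its closure is too; and for lambda not in the closure, (M - lambda I) has bounded inverse (the diagonal entries 1/(d_n - lambda) are bounded). For our sequence d_n = 31 * 2^(-n), n = 1, 2, 3, ...:
  - {d_n} = {31 * 2^(-n) : n ≥ 1}; the only limit point is 0
  - closure = {31 * 2^(-n) : n ≥ 1} ∪ {0}
For the norm: a diagonal operator has ||M|| = sup_n |d_n|. Here d_n = 31 * 2^(-n) is positive and decreasing, so sup_n |d_n| = d_1 = 31/2. So ||M|| = 31/2.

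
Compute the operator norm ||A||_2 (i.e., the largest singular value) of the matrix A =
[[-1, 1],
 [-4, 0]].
||A||_2 = sqrt((18 + sqrt(260))/2) ≈ 4.1306 (= sqrt(largest eigenvalue of A^T A))

||A||_2 = sigma_max(A) = sqrt(lambda_max(A^T A)). Form the symmetric matrix M = A^T A =
[[17, -1],
 [-1, 1]].
Its characteristic polynomial (trace, determinant of M give the coefficients) is
  p(λ) = det(λ I - M) = λ^2 - 18λ + 16.
For λ^2 - 18λ + 16 the discriminant is 260. It is nonnegative but not a perfect square, so the roots are real and irrational: λ = (18 ± sqrt(260))/2 ≈ 17.0623, 0.9377.
So the eigenvalues of A^T A are ≈ 0.9377, 17.0623 (all ≥ 0, as they must be for A^T A). The largest is λ_max = (18 + sqrt(260))/2 ≈ 17.0623, hence ||A||_2 = sqrt(λ_max) = sqrt((18 + sqrt(260))/2) ≈ 4.1306.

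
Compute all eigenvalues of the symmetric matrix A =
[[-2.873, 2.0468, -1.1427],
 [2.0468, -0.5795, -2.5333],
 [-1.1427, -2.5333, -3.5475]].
sigma(A) ≈ {-5, -4, 2}

A is real symmetric, so its spectrum consists of real eigenvalues. Expanding the characteristic polynomial of the displayed matrix gives
  det(λ I - A) = p(λ) = λ^3 + (7)λ^2 + (2)λ + (-40).
Solving p(λ) = 0 yields eigenvalues ≈ -5, -4, 2. (A is shown rounded to 4 decimals, so these recover the underlying integer eigenvalues to within that precision.)
Verification: the trace of A = -7 equals the sum of eigenvalues -7, and det(A) ≈ 40.0003 matches the eigenvalue product 40.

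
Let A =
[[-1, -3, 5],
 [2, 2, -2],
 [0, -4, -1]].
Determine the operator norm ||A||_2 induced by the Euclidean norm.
||A||_2 ≈ 6.8944 (= sqrt(largest eigenvalue of A^T A))

||A||_2 = sigma_max(A) = sqrt(lambda_max(A^T A)). Form the symmetric matrix M = A^T A =
[[5, 7, -9],
 [7, 29, -15],
 [-9, -15, 30]].
Its characteristic polynomial (trace, sum of principal 2x2 minors, determinant of M give the coefficients) is
  p(λ) = det(λ I - M) = λ^3 - 64λ^2 + 810λ - 1296.
No integer candidate from the rational root theorem (±divisors of 1296) is a root, so the roots are irrational. The cubic discriminant is Δ = 366640992 > 0, so there are three distinct real roots. p(1) = -549 and p(2) = 76 have opposite signs, so a root lies in (1, 2); Newton's method refines it to λ ≈ 1.8675. p(14) = 244 and p(15) = -171 have opposite signs, so a root lies in (14, 15); Newton's method refines it to λ ≈ 14.5998. p(47) = -779 and p(48) = 720 have opposite signs, so a root lies in (47, 48); Newton's method refines it to λ ≈ 47.5327. Check (Vieta): the three roots sum to 64, matching tr M = 64.
So the eigenvalues of A^T A are ≈ 1.8675, 14.5998, 47.5327 (all ≥ 0, as they must be for A^T A). The largest is λ_max ≈ 47.5327, hence ||A||_2 = sqrt(λ_max) ≈ 6.8944.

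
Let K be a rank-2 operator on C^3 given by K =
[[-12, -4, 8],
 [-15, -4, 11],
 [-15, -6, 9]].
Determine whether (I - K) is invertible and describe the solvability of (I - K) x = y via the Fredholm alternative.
(I - K) is invertible (det(I - K) = 38 ≠ 0), so for every y in C^3 the equation (I - K) x = y has a unique solution.

K has rank 2 and factors as K = U V^T = u1 v1^T + u2 v2^T with u1 = (2, 3, 2), v1 = (-3, 0, 3), u2 = (2, 2, 3), v2 = (-3, -2, 1) (multiplying out reproduces the displayed K). The nonzero eigenvalues of U V^T coincide with those of the 2 x 2 matrix G = V^T U = [[v1·u1, v1·u2], [v2·u1, v2·u2]] = [[0, 3], [-10, -7]], and by the Sylvester determinant identity det(I_3 - U V^T) = det(I_2 - V^T U) = det([[1, -3], [10, 8]]) = (1)(8) - (-3)(10) = 38. (Direct check: I - K =
[[13, 4, -8],
 [15, 5, -11],
 [15, 6, -8]]
has determinant 38.) The finite-dimensional Fredholm alternative says: either (I - K) is invertible, or ker(I - K) ≠ {0} and then range(I - K) = ker((I - K)^*)^⊥, with dim ker(I - K) = dim ker((I - K)^*). Since det(I - K) ≠ 0, 1 is not an eigenvalue of K and ker(I - K) = {0}, so we are in the first case: for every y there is a unique x = (I - K)^(-1) y. (Explicitly, by the Woodbury identity, (I - U V^T)^(-1) = I + U (I_2 - G)^(-1) V^T.)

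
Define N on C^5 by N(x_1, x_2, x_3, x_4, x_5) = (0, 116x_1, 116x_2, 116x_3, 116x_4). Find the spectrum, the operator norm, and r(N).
sigma(N) = {0}; ||N|| = 116; r(N) = 0. (N is nilpotent with N^5 = 0.)

On C^5, N is a strictly lower-triangular matrix with 116 on the subdiagonal and zeros elsewhere, so its characteristic polynomial is lambda^5 and every eigenvalue is 0: sigma(N) = {0}. For the operator norm, N e_i = 116e_{i+1} for i = 1, ..., 4 and N e_5 = 0, so the singular values of N are 116 (with multiplicity 4) and 0; hence ||N|| = 116. The spectral radius r(N) = max|lambda| = 0. Note ||N|| > r(N) — characteristic of non-normal nilpotent operators. Indeed N^5 = 0.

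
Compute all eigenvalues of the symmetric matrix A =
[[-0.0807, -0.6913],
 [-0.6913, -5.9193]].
sigma(A) ≈ {-6, 0}

A is real symmetric, so its spectrum consists of real eigenvalues. Expanding the characteristic polynomial of the displayed matrix gives
  det(λ I - A) = p(λ) = λ^2 + (6)λ + (0).
Solving p(λ) = 0 yields eigenvalues ≈ -6, 0. (A is shown rounded to 4 decimals, so these recover the underlying integer eigenvalues to within that precision.)
Verification: the trace of A = -6 equals the sum of eigenvalues -6, and det(A) ≈ -0.0002 matches the eigenvalue product 0.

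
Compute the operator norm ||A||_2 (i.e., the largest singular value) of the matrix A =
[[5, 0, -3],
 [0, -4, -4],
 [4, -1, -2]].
||A||_2 ≈ 7.9602 (= sqrt(largest eigenvalue of A^T A))

||A||_2 = sigma_max(A) = sqrt(lambda_max(A^T A)). Form the symmetric matrix M = A^T A =
[[41, -4, -23],
 [-4, 17, 18],
 [-23, 18, 29]].
Its characteristic polynomial (trace, sum of principal 2x2 minors, determinant of M give the coefficients) is
  p(λ) = det(λ I - M) = λ^3 - 87λ^2 + 1510λ - 784.
No integer candidate from the rational root theorem (±divisors of 784) is a root, so the roots are irrational. The cubic discriminant is Δ = 3258505220 > 0, so there are three distinct real roots. p(0) = -784 and p(1) = 640 have opposite signs, so a root lies in (0, 1); Newton's method refines it to λ ≈ 0.5356. p(23) = 90 and p(24) = -832 have opposite signs, so a root lies in (23, 24); Newton's method refines it to λ ≈ 23.0993. p(63) = -910 and p(64) = 1648 have opposite signs, so a root lies in (63, 64); Newton's method refines it to λ ≈ 63.3651. Check (Vieta): the three roots sum to 87, matching tr M = 87.
So the eigenvalues of A^T A are ≈ 0.5356, 23.0993, 63.3651 (all ≥ 0, as they must be for A^T A). The largest is λ_max ≈ 63.3651, hence ||A||_2 = sqrt(λ_max) ≈ 7.9602.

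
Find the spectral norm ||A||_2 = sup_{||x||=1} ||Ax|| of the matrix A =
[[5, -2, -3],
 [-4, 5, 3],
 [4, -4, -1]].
||A||_2 ≈ 10.6795 (= sqrt(largest eigenvalue of A^T A))

||A||_2 = sigma_max(A) = sqrt(lambda_max(A^T A)). Form the symmetric matrix M = A^T A =
[[57, -46, -31],
 [-46, 45, 25],
 [-31, 25, 19]].
Its characteristic polynomial (trace, sum of principal 2x2 minors, determinant of M give the coefficients) is
  p(λ) = det(λ I - M) = λ^3 - 121λ^2 + 801λ - 961.
No integer candidate from the rational root theorem (±divisors of 961) is a root, so the roots are irrational. The cubic discriminant is Δ = 2179714544 > 0, so there are three distinct real roots. p(1) = -280 and p(2) = 165 have opposite signs, so a root lies in (1, 2); Newton's method refines it to λ ≈ 1.5649. p(5) = 144 and p(6) = -295 have opposite signs, so a root lies in (5, 6); Newton's method refines it to λ ≈ 5.3844. p(114) = -619 and p(115) = 11804 have opposite signs, so a root lies in (114, 115); Newton's method refines it to λ ≈ 114.0507. Check (Vieta): the three roots sum to 121, matching tr M = 121.
So the eigenvalues of A^T A are ≈ 1.5649, 5.3844, 114.0507 (all ≥ 0, as they must be for A^T A). The largest is λ_max ≈ 114.0507, hence ||A||_2 = sqrt(λ_max) ≈ 10.6795.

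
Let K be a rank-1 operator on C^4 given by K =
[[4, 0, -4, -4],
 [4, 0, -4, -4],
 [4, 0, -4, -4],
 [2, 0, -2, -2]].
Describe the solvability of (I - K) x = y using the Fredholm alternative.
(I - K) is invertible (det(I - K) = 3 ≠ 0), so for every y in C^4 the equation (I - K) x = y has a unique solution.

K has rank 1, so it is an outer product K = u v^T: every row of K is a multiple of one row vector. Reading off the entries, u = (2, 2, 2, 1) and v = (2, 0, -2, -2) (row i of K equals u_i·v^T). A rank-one matrix u v^T satisfies K u = u (v·u) and kills the (3)-dimensional subspace v^⊥, so its characteristic polynomial is lambda^3 (lambda - v·u) with v·u = tr K = -2. Hence the eigenvalues of I - K are 1 (multiplicity 3) and 1 - (-2) = 3, so det(I - K) = 3. (Direct check: I - K =
[[-3, 0, 4, 4],
 [-4, 1, 4, 4],
 [-4, 0, 5, 4],
 [-2, 0, 2, 3]]
has determinant 3.) The finite-dimensional Fredholm alternative says: either (I - K) is invertible, or ker(I - K) ≠ {0} and then range(I - K) = ker((I - K)^*)^⊥, with dim ker(I - K) = dim ker((I - K)^*). Since det(I - K) ≠ 0, 1 is not an eigenvalue of K and ker(I - K) = {0}, so we are in the first case: for every y there is a unique x = (I - K)^(-1) y. Explicitly, by the Sherman–Morrison formula, (I - u v^T)^(-1) = I + u v^T/(1 - v·u), i.e. (I - K)^(-1) = I + K/(3).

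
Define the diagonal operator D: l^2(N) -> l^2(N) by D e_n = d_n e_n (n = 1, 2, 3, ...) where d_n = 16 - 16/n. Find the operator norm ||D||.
||D|| = 16

For a diagonal operator on l^2 with entries d_n, ||D|| = sup_n |d_n|. Here d_1 = 0, d_2 = 8, ..., and d_n = 16 - 16/n increases monotonically toward 16. All terms lie in [0, 16), so |d_n| = d_n and the supremum is the limit 16, which is not attained by any individual d_n. Hence ||D|| = 16.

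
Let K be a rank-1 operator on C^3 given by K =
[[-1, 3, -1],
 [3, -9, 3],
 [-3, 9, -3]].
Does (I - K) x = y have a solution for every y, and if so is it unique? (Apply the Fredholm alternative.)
(I - K) is invertible (det(I - K) = 14 ≠ 0), so for every y in C^3 the equation (I - K) x = y has a unique solution.

K has rank 1, so it is an outer product K = u v^T: every row of K is a multiple of one row vector. Reading off the entries, u = (1, -3, 3) and v = (-1, 3, -1) (row i of K equals u_i·v^T). A rank-one matrix u v^T satisfies K u = u (v·u) and kills the (2)-dimensional subspace v^⊥, so its characteristic polynomial is lambda^2 (lambda - v·u) with v·u = tr K = -13. Hence the eigenvalues of I - K are 1 (multiplicity 2) and 1 - (-13) = 14, so det(I - K) = 14. (Direct check: I - K =
[[2, -3, 1],
 [-3, 10, -3],
 [3, -9, 4]]
has determinant 14.) The finite-dimensional Fredholm alternative says: either (I - K) is invertible, or ker(I - K) ≠ {0} and then range(I - K) = ker((I - K)^*)^⊥, with dim ker(I - K) = dim ker((I - K)^*). Since det(I - K) ≠ 0, 1 is not an eigenvalue of K and ker(I - K) = {0}, so we are in the first case: for every y there is a unique x = (I - K)^(-1) y. Explicitly, by the Sherman–Morrison formula, (I - u v^T)^(-1) = I + u v^T/(1 - v·u), i.e. (I - K)^(-1) = I + K/(14).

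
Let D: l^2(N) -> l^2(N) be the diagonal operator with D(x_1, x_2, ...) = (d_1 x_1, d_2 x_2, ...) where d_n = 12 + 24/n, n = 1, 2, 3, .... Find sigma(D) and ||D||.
sigma(D) = {12 + 24/n : n ≥ 1} ∪ {12}; ||D|| = 36

A bounded diagonal operator on l^2 with diagonal entries d_n has spectrum equal to the closure of {d_n : n ≥ 1}: every d_n is an eigenvalue (with eigenvector e_n), so {d_n} ⊂ sigma(D); the spectrum is closed, so its closure is too; and for lambda not in the closure, (D - lambda I) has bounded inverse (the diagonal entries 1/(d_n - lambda) are bounded). For our sequence d_n = 12 + 24/n, n = 1, 2, 3, ...:
  - {d_n} = {12 + 24/n : n ≥ 1}; the only limit point is 12
  - closure = {12 + 24/n : n ≥ 1} ∪ {12}
For the norm: a diagonal operator has ||D|| = sup_n |d_n|. Here d_n = 12 + 24/n is positive and decreasing, so sup_n |d_n| = d_1 = 12 + 24 = 36. So ||D|| = 36.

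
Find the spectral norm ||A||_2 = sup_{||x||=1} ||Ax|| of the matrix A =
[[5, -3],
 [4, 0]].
||A||_2 = sqrt((50 + sqrt(1924))/2) ≈ 6.8507 (= sqrt(largest eigenvalue of A^T A))

||A||_2 = sigma_max(A) = sqrt(lambda_max(A^T A)). Form the symmetric matrix M = A^T A =
[[41, -15],
 [-15, 9]].
Its characteristic polynomial (trace, determinant of M give the coefficients) is
  p(λ) = det(λ I - M) = λ^2 - 50λ + 144.
For λ^2 - 50λ + 144 the discriminant is 1924. It is nonnegative but not a perfect square, so the roots are real and irrational: λ = (50 ± sqrt(1924))/2 ≈ 46.9317, 3.0683.
So the eigenvalues of A^T A are ≈ 3.0683, 46.9317 (all ≥ 0, as they must be for A^T A). The largest is λ_max = (50 + sqrt(1924))/2 ≈ 46.9317, hence ||A||_2 = sqrt(λ_max) = sqrt((50 + sqrt(1924))/2) ≈ 6.8507.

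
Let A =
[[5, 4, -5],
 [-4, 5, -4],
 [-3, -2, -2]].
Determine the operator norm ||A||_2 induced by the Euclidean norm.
||A||_2 ≈ 9.0696 (= sqrt(largest eigenvalue of A^T A))

||A||_2 = sigma_max(A) = sqrt(lambda_max(A^T A)). Form the symmetric matrix M = A^T A =
[[50, 6, -3],
 [6, 45, -36],
 [-3, -36, 45]].
Its characteristic polynomial (trace, sum of principal 2x2 minors, determinant of M give the coefficients) is
  p(λ) = det(λ I - M) = λ^3 - 140λ^2 + 5184λ - 35721.
No integer candidate from the rational root theorem (±divisors of 35721) is a root, so the roots are irrational. The cubic discriminant is Δ = 9593591157 > 0, so there are three distinct real roots. p(8) = -2697 and p(9) = 324 have opposite signs, so a root lies in (8, 9); Newton's method refines it to λ ≈ 8.889. p(48) = 1143 and p(49) = -196 have opposite signs, so a root lies in (48, 49); Newton's method refines it to λ ≈ 48.8531. p(82) = -625 and p(83) = 1878 have opposite signs, so a root lies in (82, 83); Newton's method refines it to λ ≈ 82.2579. Check (Vieta): the three roots sum to 140, matching tr M = 140.
So the eigenvalues of A^T A are ≈ 8.889, 48.8531, 82.2579 (all ≥ 0, as they must be for A^T A). The largest is λ_max ≈ 82.2579, hence ||A||_2 = sqrt(λ_max) ≈ 9.0696.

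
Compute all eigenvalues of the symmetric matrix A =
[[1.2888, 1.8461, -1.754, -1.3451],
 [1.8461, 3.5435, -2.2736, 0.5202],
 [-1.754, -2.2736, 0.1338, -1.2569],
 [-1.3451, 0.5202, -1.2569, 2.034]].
sigma(A) ≈ {-2, 0, 3, 6}

A is real symmetric, so its spectrum consists of real eigenvalues. Expanding the characteristic polynomial of the displayed matrix gives
  det(λ I - A) = p(λ) = λ^4 + (-7)λ^3 + (0)λ^2 + (35.998)λ + (-0.0013).
Solving p(λ) = 0 yields eigenvalues ≈ -2, 0, 3, 6. (A is shown rounded to 4 decimals, so these recover the underlying integer eigenvalues to within that precision.)
Verification: the trace of A = 7 equals the sum of eigenvalues 7, and det(A) ≈ -0.0013 matches the eigenvalue product 0.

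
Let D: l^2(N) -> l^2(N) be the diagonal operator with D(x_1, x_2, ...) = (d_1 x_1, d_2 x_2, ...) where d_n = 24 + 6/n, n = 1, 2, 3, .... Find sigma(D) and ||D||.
sigma(D) = {24 + 6/n : n ≥ 1} ∪ {24}; ||D|| = 30

A bounded diagonal operator on l^2 with diagonal entries d_n has spectrum equal to the closure of {d_n : n ≥ 1}: every d_n is an eigenvalue (with eigenvector e_n), so {d_n} ⊂ sigma(D); the spectrum is closed, so its closure is too; and for lambda not in the closure, (D - lambda I) has bounded inverse (the diagonal entries 1/(d_n - lambda) are bounded). For our sequence d_n = 24 + 6/n, n = 1, 2, 3, ...:
  - {d_n} = {24 + 6/n : n ≥ 1}; the only limit point is 24
  - closure = {24 + 6/n : n ≥ 1} ∪ {24}
For the norm: a diagonal operator has ||D|| = sup_n |d_n|. Here d_n = 24 + 6/n is positive and decreasing, so sup_n |d_n| = d_1 = 24 + 6 = 30. So ||D|| = 30.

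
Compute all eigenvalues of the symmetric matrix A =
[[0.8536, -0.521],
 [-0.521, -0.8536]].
sigma(A) ≈ {-1, 1}

A is real symmetric, so its spectrum consists of real eigenvalues. Expanding the characteristic polynomial of the displayed matrix gives
  det(λ I - A) = p(λ) = λ^2 + (0)λ + (-1).
Solving p(λ) = 0 yields eigenvalues ≈ -1, 1. (A is shown rounded to 4 decimals, so these recover the underlying integer eigenvalues to within that precision.)
Verification: the trace of A = 0 equals the sum of eigenvalues 0, and det(A) ≈ -1.0001 matches the eigenvalue product -1.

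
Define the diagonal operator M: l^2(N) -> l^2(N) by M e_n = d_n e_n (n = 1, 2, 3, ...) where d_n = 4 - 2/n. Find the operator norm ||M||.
||M|| = 4

For a diagonal operator on l^2 with entries d_n, ||M|| = sup_n |d_n|. Here d_1 = 2, d_2 = 3, ..., and d_n = 4 - 2/n increases monotonically toward 4. All terms lie in [2, 4), so |d_n| = d_n and the supremum is the limit 4, which is not attained by any individual d_n. Hence ||M|| = 4.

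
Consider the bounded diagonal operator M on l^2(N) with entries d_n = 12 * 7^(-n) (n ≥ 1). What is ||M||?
||M|| = 12/7 (attained at n = 1)

For M diagonal, ||M|| = sup_n |d_n|. The sequence d_n = 12 * 7^(-n) is positive and strictly decreasing (ratio 7^(-1) < 1), so the supremum is d_1 = 12/7. Hence ||M|| = 12/7.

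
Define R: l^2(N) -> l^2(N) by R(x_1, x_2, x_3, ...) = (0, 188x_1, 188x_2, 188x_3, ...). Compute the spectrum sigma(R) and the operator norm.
sigma(R) = closed disk {z in C : |z| ≤ 188}; ||R|| = 188

Note R = 188·U where U is the unit right shift (U x)_k = x_{k-1} (with x_0 := 0); so ||R|| = 188||U|| and sigma(R) = 188·sigma(U). ||R x||^2 = sum_{k≥1} |188x_k|^2 = 35344||x||^2, so ||R|| = 188 and sigma(R) ⊂ {|z| ≤ 188}. For any |lambda| < 188, the equation (R - lambda I) x = 0 forces x_1 = 0, then 188x_k = lambda x_{k+1} ⇒ x = 0, so R has no eigenvalues. But (R - lambda I) is not surjective for |lambda| < 188: solving (R - lambda I) x = e_1 would require x_n proportional to (lambda/188)^(-n), which is not in l^2. So every |lambda| < 188 lies in the residual spectrum. The boundary |lambda| = 188 is in the approximate point spectrum (the spectrum is closed). Hence sigma(R) is the closed disk of radius 188.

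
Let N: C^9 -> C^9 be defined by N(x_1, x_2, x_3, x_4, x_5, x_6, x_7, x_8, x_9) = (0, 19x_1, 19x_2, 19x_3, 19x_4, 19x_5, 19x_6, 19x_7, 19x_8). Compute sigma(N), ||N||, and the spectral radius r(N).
sigma(N) = {0}; ||N|| = 19; r(N) = 0. (N is nilpotent with N^9 = 0.)

On C^9, N is a strictly lower-triangular matrix with 19 on the subdiagonal and zeros elsewhere, so its characteristic polynomial is lambda^9 and every eigenvalue is 0: sigma(N) = {0}. For the operator norm, N e_i = 19e_{i+1} for i = 1, ..., 8 and N e_9 = 0, so the singular values of N are 19 (with multiplicity 8) and 0; hence ||N|| = 19. The spectral radius r(N) = max|lambda| = 0. Note ||N|| > r(N) — characteristic of non-normal nilpotent operators. Indeed N^9 = 0.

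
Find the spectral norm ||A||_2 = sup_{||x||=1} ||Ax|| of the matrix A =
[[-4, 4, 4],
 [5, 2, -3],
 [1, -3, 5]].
||A||_2 ≈ 8.5093 (= sqrt(largest eigenvalue of A^T A))

||A||_2 = sigma_max(A) = sqrt(lambda_max(A^T A)). Form the symmetric matrix M = A^T A =
[[42, -9, -26],
 [-9, 29, -5],
 [-26, -5, 50]].
Its characteristic polynomial (trace, sum of principal 2x2 minors, determinant of M give the coefficients) is
  p(λ) = det(λ I - M) = λ^3 - 121λ^2 + 3986λ - 33856.
No integer candidate from the rational root theorem (±divisors of 33856) is a root, so the roots are irrational. The cubic discriminant is Δ = 2358762724 > 0, so there are three distinct real roots. p(13) = -290 and p(14) = 976 have opposite signs, so a root lies in (13, 14); Newton's method refines it to λ ≈ 13.2182. p(35) = 304 and p(36) = -520 have opposite signs, so a root lies in (35, 36); Newton's method refines it to λ ≈ 35.3731. p(72) = -880 and p(73) = 1330 have opposite signs, so a root lies in (72, 73); Newton's method refines it to λ ≈ 72.4087. Check (Vieta): the three roots sum to 121, matching tr M = 121.
So the eigenvalues of A^T A are ≈ 13.2182, 35.3731, 72.4087 (all ≥ 0, as they must be for A^T A). The largest is λ_max ≈ 72.4087, hence ||A||_2 = sqrt(λ_max) ≈ 8.5093.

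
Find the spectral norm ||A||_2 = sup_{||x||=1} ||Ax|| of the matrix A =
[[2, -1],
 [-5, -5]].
||A||_2 = sqrt((55 + sqrt(2125))/2) ≈ 7.1098 (= sqrt(largest eigenvalue of A^T A))

||A||_2 = sigma_max(A) = sqrt(lambda_max(A^T A)). Form the symmetric matrix M = A^T A =
[[29, 23],
 [23, 26]].
Its characteristic polynomial (trace, determinant of M give the coefficients) is
  p(λ) = det(λ I - M) = λ^2 - 55λ + 225.
For λ^2 - 55λ + 225 the discriminant is 2125. It is nonnegative but not a perfect square, so the roots are real and irrational: λ = (55 ± sqrt(2125))/2 ≈ 50.5489, 4.4511.
So the eigenvalues of A^T A are ≈ 4.4511, 50.5489 (all ≥ 0, as they must be for A^T A). The largest is λ_max = (55 + sqrt(2125))/2 ≈ 50.5489, hence ||A||_2 = sqrt(λ_max) = sqrt((55 + sqrt(2125))/2) ≈ 7.1098.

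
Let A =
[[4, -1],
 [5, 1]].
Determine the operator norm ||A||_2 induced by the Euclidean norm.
||A||_2 = sqrt((43 + sqrt(1525))/2) ≈ 6.4051 (= sqrt(largest eigenvalue of A^T A))

||A||_2 = sigma_max(A) = sqrt(lambda_max(A^T A)). Form the symmetric matrix M = A^T A =
[[41, 1],
 [1, 2]].
Its characteristic polynomial (trace, determinant of M give the coefficients) is
  p(λ) = det(λ I - M) = λ^2 - 43λ + 81.
For λ^2 - 43λ + 81 the discriminant is 1525. It is nonnegative but not a perfect square, so the roots are real and irrational: λ = (43 ± sqrt(1525))/2 ≈ 41.0256, 1.9744.
So the eigenvalues of A^T A are ≈ 1.9744, 41.0256 (all ≥ 0, as they must be for A^T A). The largest is λ_max = (43 + sqrt(1525))/2 ≈ 41.0256, hence ||A||_2 = sqrt(λ_max) = sqrt((43 + sqrt(1525))/2) ≈ 6.4051.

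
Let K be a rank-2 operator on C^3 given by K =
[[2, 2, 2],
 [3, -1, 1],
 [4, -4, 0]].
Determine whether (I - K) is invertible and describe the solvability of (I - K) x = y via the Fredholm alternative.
(I - K) is invertible (det(I - K) = -12 ≠ 0), so for every y in C^3 the equation (I - K) x = y has a unique solution.

K has rank 2 and factors as K = U V^T = u1 v1^T + u2 v2^T with u1 = (0, -1, -2), v1 = (-3, 1, -1), u2 = (-2, 0, 2), v2 = (-1, -1, -1) (multiplying out reproduces the displayed K). The nonzero eigenvalues of U V^T coincide with those of the 2 x 2 matrix G = V^T U = [[v1·u1, v1·u2], [v2·u1, v2·u2]] = [[1, 4], [3, 0]], and by the Sylvester determinant identity det(I_3 - U V^T) = det(I_2 - V^T U) = det([[0, -4], [-3, 1]]) = (0)(1) - (-4)(-3) = -12. (Direct check: I - K =
[[-1, -2, -2],
 [-3, 2, -1],
 [-4, 4, 1]]
has determinant -12.) The finite-dimensional Fredholm alternative says: either (I - K) is invertible, or ker(I - K) ≠ {0} and then range(I - K) = ker((I - K)^*)^⊥, with dim ker(I - K) = dim ker((I - K)^*). Since det(I - K) ≠ 0, 1 is not an eigenvalue of K and ker(I - K) = {0}, so we are in the first case: for every y there is a unique x = (I - K)^(-1) y. (Explicitly, by the Woodbury identity, (I - U V^T)^(-1) = I + U (I_2 - G)^(-1) V^T.)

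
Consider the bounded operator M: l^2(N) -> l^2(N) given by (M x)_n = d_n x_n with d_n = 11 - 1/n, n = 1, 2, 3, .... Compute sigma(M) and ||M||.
sigma(M) = {11 - 1/n : n ≥ 1} ∪ {11}; ||M|| = 11

A bounded diagonal operator on l^2 with diagonal entries d_n has spectrum equal to the closure of {d_n : n ≥ 1}: every d_n is an eigenvalue (with eigenvector e_n), so {d_n} ⊂ sigma(M); the spectrum is closed, so its closure is too; and for lambda not in the closure, (M - lambda I) has bounded inverse (the diagonal entries 1/(d_n - lambda) are bounded). For our sequence d_n = 11 - 1/n, n = 1, 2, 3, ...:
  - {d_n} = {11 - 1/n : n ≥ 1}; the only limit point is 11
  - closure = {11 - 1/n : n ≥ 1} ∪ {11}
For the norm: a diagonal operator has ||M|| = sup_n |d_n|. Here d_n = 11 - 1/n increases monotonically from d_1 = 10 toward 11, with all terms in [10, 11); so sup_n |d_n| = 11 (the supremum is the limit, not attained). So ||M|| = 11.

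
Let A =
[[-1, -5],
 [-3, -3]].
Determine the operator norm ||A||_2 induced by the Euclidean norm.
||A||_2 = sqrt((44 + sqrt(1360))/2) ≈ 6.3592 (= sqrt(largest eigenvalue of A^T A))

||A||_2 = sigma_max(A) = sqrt(lambda_max(A^T A)). Form the symmetric matrix M = A^T A =
[[10, 14],
 [14, 34]].
Its characteristic polynomial (trace, determinant of M give the coefficients) is
  p(λ) = det(λ I - M) = λ^2 - 44λ + 144.
For λ^2 - 44λ + 144 the discriminant is 1360. It is nonnegative but not a perfect square, so the roots are real and irrational: λ = (44 ± sqrt(1360))/2 ≈ 40.4391, 3.5609.
So the eigenvalues of A^T A are ≈ 3.5609, 40.4391 (all ≥ 0, as they must be for A^T A). The largest is λ_max = (44 + sqrt(1360))/2 ≈ 40.4391, hence ||A||_2 = sqrt(λ_max) = sqrt((44 + sqrt(1360))/2) ≈ 6.3592.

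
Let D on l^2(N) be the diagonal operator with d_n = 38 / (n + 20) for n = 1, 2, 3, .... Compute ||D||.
||D|| = 38/21 (attained at n = 1)

For D diagonal, ||D|| = sup_n |d_n| = sup_n 38/(n + 20). This is positive and strictly decreasing in n, so the supremum is attained at n = 1: d_1 = 38/(1 + 20) = 38/21. Hence ||D|| = 38/21.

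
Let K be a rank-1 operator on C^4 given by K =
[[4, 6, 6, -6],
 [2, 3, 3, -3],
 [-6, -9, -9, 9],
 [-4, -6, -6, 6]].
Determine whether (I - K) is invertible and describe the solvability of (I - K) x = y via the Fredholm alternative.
(I - K) is invertible (det(I - K) = -3 ≠ 0), so for every y in C^4 the equation (I - K) x = y has a unique solution.

K has rank 1, so it is an outer product K = u v^T: every row of K is a multiple of one row vector. Reading off the entries, u = (-2, -1, 3, 2) and v = (-2, -3, -3, 3) (row i of K equals u_i·v^T). A rank-one matrix u v^T satisfies K u = u (v·u) and kills the (3)-dimensional subspace v^⊥, so its characteristic polynomial is lambda^3 (lambda - v·u) with v·u = tr K = 4. Hence the eigenvalues of I - K are 1 (multiplicity 3) and 1 - (4) = -3, so det(I - K) = -3. (Direct check: I - K =
[[-3, -6, -6, 6],
 [-2, -2, -3, 3],
 [6, 9, 10, -9],
 [4, 6, 6, -5]]
has determinant -3.) The finite-dimensional Fredholm alternative says: either (I - K) is invertible, or ker(I - K) ≠ {0} and then range(I - K) = ker((I - K)^*)^⊥, with dim ker(I - K) = dim ker((I - K)^*). Since det(I - K) ≠ 0, 1 is not an eigenvalue of K and ker(I - K) = {0}, so we are in the first case: for every y there is a unique x = (I - K)^(-1) y. Explicitly, by the Sherman–Morrison formula, (I - u v^T)^(-1) = I + u v^T/(1 - v·u), i.e. (I - K)^(-1) = I + K/(-3).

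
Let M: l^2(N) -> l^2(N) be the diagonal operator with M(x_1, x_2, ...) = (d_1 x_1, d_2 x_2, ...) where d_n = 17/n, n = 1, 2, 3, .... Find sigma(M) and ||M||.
sigma(M) = {17/n : n ≥ 1} ∪ {0}; ||M|| = 17

A bounded diagonal operator on l^2 with diagonal entries d_n has spectrum equal to the closure of {d_n : n ≥ 1}: every d_n is an eigenvalue (with eigenvector e_n), so {d_n} ⊂ sigma(M); the spectrum is closed, so its closure is too; and for lambda not in the closure, (M - lambda I) has bounded inverse (the diagonal entries 1/(d_n - lambda) are bounded). For our sequence d_n = 17/n, n = 1, 2, 3, ...:
  - {d_n} = {17/n : n ≥ 1}; the only limit point is 0
  - closure = {17/n : n ≥ 1} ∪ {0}
For the norm: a diagonal operator has ||M|| = sup_n |d_n|. Here d_n = 17/n is positive and decreasing, so sup_n |d_n| = d_1 = 17. So ||M|| = 17.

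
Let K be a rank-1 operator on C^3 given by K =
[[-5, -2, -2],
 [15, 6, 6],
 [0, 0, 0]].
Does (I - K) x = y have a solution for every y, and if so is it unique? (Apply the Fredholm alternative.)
(I - K) is singular (det(I - K) = 0, i.e. 1 ∈ sigma(K)). (I - K) x = y is solvable iff y ⊥ ker((I - K)^*) = span{(-5, -2, -2)}, i.e. iff -5y_1 - 2y_2 - 2y_3 = 0. When solvable, the solutions are x = y + c·(1, -3, 0), c arbitrary (ker(I - K) = span{(1, -3, 0)}, dimension 1).

K has rank 1, so it is an outer product K = u v^T: every row of K is a multiple of one row vector. Reading off the entries, u = (1, -3, 0) and v = (-5, -2, -2) (row i of K equals u_i·v^T). A rank-one matrix u v^T satisfies K u = u (v·u) and kills the (2)-dimensional subspace v^⊥, so its characteristic polynomial is lambda^2 (lambda - v·u) with v·u = tr K = 1. Hence the eigenvalues of I - K are 1 (multiplicity 2) and 1 - (1) = 0, so det(I - K) = 0. (Direct check: I - K =
[[6, 2, 2],
 [-15, -5, -6],
 [0, 0, 1]]
has determinant 0.) So 1 is an eigenvalue of K and (I - K) is not invertible. The finite-dimensional Fredholm alternative says: either (I - K) is invertible, or ker(I - K) ≠ {0} and then range(I - K) = ker((I - K)^*)^⊥, with dim ker(I - K) = dim ker((I - K)^*). We are in the second case, so we need both kernels. Kernel of I - K: (I - K) u = u - u (v·u) = u - u = 0, so ker(I - K) = span{u} = span{(1, -3, 0)} (it is exactly 1-dimensional because rank(I - K) = 2). Kernel of the adjoint: K is real, so (I - K)^* = I - K^T = I - v u^T, and (I - v u^T) v = v - v (u·v) = 0; hence ker((I - K)^*) = span{v} = span{(-5, -2, -2)}. Therefore (I - K) x = y is solvable iff <y, v> = 0, i.e. iff -5y_1 - 2y_2 - 2y_3 = 0. When this holds, K y = u (v·y) = 0, so (I - K) y = y and x = y is a particular solution; the full solution set is the line x = y + c·u = y + c·(1, -3, 0), c ∈ C.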